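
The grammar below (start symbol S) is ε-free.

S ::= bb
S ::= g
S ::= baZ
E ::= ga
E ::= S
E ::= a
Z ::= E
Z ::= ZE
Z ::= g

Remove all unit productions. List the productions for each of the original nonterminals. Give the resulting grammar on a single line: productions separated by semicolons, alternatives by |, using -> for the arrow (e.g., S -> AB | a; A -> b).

S -> g | bb | baZ; E -> a | g | bb | ga | baZ; Z -> a | g | ZE | bb | ga | baZ

Unit productions: E->S, Z->E.
Unit pairs (A ⇒* B via units): (E,S), (Z,E), (Z,S).
S: inherits non-unit rules of {S} → baZ | bb | g.
E: inherits non-unit rules of {E, S} → a | baZ | bb | g | ga.
Z: inherits non-unit rules of {E, S, Z} → ZE | a | baZ | bb | g | ga.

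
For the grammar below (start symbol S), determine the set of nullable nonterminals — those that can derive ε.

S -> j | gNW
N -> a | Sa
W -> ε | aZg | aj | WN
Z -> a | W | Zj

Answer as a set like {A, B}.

{W, Z}

Directly nullable (have an ε-rule): {W}.
Z is nullable via Z -> W (every symbol on the right is already known nullable).
Not nullable: N, S — each has a terminal in every rule's right-hand side or depends on a non-nullable symbol.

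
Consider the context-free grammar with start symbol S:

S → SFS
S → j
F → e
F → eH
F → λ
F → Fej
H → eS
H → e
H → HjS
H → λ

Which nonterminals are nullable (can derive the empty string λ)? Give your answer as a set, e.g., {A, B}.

Directly nullable (have an ε-rule): {F, H}.
Not nullable: S — each has a terminal in every rule's right-hand side or depends on a non-nullable symbol.

{F, H}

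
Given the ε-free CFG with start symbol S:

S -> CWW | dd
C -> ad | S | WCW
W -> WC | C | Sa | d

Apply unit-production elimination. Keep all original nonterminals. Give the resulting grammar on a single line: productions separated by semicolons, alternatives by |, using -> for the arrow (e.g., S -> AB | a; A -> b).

Unit productions: C->S, W->C.
Unit pairs (A ⇒* B via units): (C,S), (W,C), (W,S).
S: inherits non-unit rules of {S} → CWW | dd.
C: inherits non-unit rules of {C, S} → CWW | WCW | ad | dd.
W: inherits non-unit rules of {C, S, W} → CWW | Sa | WC | WCW | ad | d | dd.

S -> dd | CWW; C -> ad | dd | CWW | WCW; W -> d | Sa | WC | ad | dd | CWW | WCW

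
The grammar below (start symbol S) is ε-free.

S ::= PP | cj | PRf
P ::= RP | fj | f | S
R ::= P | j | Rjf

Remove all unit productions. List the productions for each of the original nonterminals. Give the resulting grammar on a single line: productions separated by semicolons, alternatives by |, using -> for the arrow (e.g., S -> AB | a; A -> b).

Unit productions: P->S, R->P.
Unit pairs (A ⇒* B via units): (P,S), (R,P), (R,S).
S: inherits non-unit rules of {S} → PP | PRf | cj.
P: inherits non-unit rules of {P, S} → PP | PRf | RP | cj | f | fj.
R: inherits non-unit rules of {P, R, S} → PP | PRf | RP | Rjf | cj | f | fj | j.

S -> PP | cj | PRf; P -> f | PP | RP | cj | fj | PRf; R -> f | j | PP | RP | cj | fj | PRf | Rjf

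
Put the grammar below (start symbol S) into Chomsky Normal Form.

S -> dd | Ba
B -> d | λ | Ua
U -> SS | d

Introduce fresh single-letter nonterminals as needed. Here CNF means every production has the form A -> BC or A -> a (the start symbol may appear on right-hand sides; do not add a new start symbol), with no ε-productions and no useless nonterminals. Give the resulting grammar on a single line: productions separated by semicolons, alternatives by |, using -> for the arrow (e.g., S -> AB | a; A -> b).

Nullable: {B}; after ε-elimination: S -> a | Ba | dd; B -> d | Ua; U -> d | SS.
No unit productions to eliminate.
TERM: introduce A -> a, C -> d and substitute in every rule of length ≥2.

S -> a | BA | CC; A -> a; B -> d | UA; C -> d; U -> d | SS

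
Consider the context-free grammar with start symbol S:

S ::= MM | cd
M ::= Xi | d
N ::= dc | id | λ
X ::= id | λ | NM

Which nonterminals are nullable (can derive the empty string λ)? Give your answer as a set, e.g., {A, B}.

{N, X}

Directly nullable (have an ε-rule): {N, X}.
Not nullable: M, S — each has a terminal in every rule's right-hand side or depends on a non-nullable symbol.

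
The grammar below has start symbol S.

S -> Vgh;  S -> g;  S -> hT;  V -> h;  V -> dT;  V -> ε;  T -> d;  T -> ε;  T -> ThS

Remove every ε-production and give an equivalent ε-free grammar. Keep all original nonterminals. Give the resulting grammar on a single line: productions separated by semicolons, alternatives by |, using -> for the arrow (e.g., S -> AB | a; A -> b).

Nullable set: {T, V}.
S -> Vgh: V nullable, giving Vgh | gh.
S -> hT: T nullable, giving h | hT.
Drop T -> ε.
T -> ThS: T nullable, giving ThS | hS.
Drop V -> ε.
V -> dT: T nullable, giving d | dT.
Unchanged (no nullable symbols): S -> g; T -> d; V -> h.

S -> g | h | gh | hT | Vgh; T -> d | hS | ThS; V -> d | h | dT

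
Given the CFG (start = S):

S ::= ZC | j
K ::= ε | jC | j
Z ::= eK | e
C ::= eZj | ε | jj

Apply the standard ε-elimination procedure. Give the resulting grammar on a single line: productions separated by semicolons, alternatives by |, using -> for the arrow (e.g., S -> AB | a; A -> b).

S -> Z | j | ZC; C -> jj | eZj; K -> j | jC; Z -> e | eK

Nullable set: {C, K}.
S -> ZC: C nullable, giving Z | ZC.
Drop C -> ε.
Drop K -> ε.
K -> jC: C nullable, giving j | jC.
Z -> eK: K nullable, giving e | eK.
Unchanged (no nullable symbols): S -> j; C -> eZj; C -> jj; K -> j; Z -> e.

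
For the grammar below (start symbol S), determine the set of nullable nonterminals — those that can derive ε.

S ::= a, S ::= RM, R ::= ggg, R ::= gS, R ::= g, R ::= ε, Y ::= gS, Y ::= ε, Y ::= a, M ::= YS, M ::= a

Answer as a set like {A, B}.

{R, Y}

Directly nullable (have an ε-rule): {R, Y}.
Not nullable: M, S — each has a terminal in every rule's right-hand side or depends on a non-nullable symbol.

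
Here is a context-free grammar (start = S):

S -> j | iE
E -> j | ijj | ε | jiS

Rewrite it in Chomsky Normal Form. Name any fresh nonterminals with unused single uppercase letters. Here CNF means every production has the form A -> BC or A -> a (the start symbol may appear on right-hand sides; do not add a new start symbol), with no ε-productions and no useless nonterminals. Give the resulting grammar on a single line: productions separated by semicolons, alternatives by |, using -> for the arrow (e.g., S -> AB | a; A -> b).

Nullable: {E}; after ε-elimination: S -> i | j | iE; E -> j | ijj | jiS.
No unit productions to eliminate.
TERM: introduce A -> i, B -> j and substitute in every rule of length ≥2.
BIN: E -> ABB becomes E -> AC, C -> BB; E -> BAS becomes E -> BD, D -> AS.

S -> i | j | AE; A -> i; B -> j; C -> BB; D -> AS; E -> j | AC | BD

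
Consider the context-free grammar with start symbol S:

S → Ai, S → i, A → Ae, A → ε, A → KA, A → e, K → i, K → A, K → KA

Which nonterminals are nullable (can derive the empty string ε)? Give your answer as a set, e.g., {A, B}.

Directly nullable (have an ε-rule): {A}.
K is nullable via K -> A (every symbol on the right is already known nullable).
Not nullable: S — each has a terminal in every rule's right-hand side or depends on a non-nullable symbol.

{A, K}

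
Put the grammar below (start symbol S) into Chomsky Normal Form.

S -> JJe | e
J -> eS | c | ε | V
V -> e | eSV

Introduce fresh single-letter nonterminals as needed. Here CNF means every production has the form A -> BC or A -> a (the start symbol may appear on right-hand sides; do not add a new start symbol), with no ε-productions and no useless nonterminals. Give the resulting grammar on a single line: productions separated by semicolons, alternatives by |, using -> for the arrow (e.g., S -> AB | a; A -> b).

Nullable: {J}; after ε-elimination: S -> e | Je | JJe; J -> V | c | eS; V -> e | eSV.
After unit-elimination: S -> e | Je | JJe; J -> c | e | eS | eSV; V -> e | eSV.
TERM: introduce A -> e and substitute in every rule of length ≥2.
BIN: J -> ASV becomes J -> AB, B -> SV; S -> JJA becomes S -> JC, C -> JA; V -> ASV becomes V -> AD, D -> SV.

S -> e | JA | JC; A -> e; B -> SV; C -> JA; D -> SV; J -> c | e | AB | AS; V -> e | AD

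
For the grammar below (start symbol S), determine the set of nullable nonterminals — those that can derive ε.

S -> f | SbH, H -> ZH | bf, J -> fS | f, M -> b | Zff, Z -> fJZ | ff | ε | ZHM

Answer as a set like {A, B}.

{Z}

Directly nullable (have an ε-rule): {Z}.
Not nullable: H, J, M, S — each has a terminal in every rule's right-hand side or depends on a non-nullable symbol.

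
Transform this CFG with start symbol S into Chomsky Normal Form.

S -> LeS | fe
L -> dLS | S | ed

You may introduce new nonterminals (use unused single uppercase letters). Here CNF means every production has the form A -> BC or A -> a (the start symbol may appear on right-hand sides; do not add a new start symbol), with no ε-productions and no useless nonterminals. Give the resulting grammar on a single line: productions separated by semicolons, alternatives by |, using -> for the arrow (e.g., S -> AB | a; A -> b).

S -> CA | LF; A -> e; B -> d; C -> f; D -> LS; E -> AS; F -> AS; L -> AB | BD | CA | LE

No ε-productions.
After unit-elimination: S -> fe | LeS; L -> ed | fe | LeS | dLS.
TERM: introduce B -> d, A -> e, C -> f and substitute in every rule of length ≥2.
BIN: L -> BLS becomes L -> BD, D -> LS; L -> LAS becomes L -> LE, E -> AS; S -> LAS becomes S -> LF, F -> AS.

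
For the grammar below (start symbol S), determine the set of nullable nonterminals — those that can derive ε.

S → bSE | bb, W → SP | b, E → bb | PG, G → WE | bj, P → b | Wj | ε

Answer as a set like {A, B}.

{P}

Directly nullable (have an ε-rule): {P}.
Not nullable: E, G, S, W — each has a terminal in every rule's right-hand side or depends on a non-nullable symbol.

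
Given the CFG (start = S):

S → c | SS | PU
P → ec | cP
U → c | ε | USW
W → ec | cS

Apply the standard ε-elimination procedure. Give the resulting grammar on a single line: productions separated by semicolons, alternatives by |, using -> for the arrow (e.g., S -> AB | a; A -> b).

Nullable set: {U}.
S -> PU: U nullable, giving P | PU.
Drop U -> ε.
U -> USW: U nullable, giving SW | USW.
Unchanged (no nullable symbols): S -> SS; S -> c; P -> cP; P -> ec; U -> c; W -> cS; W -> ec.

S -> P | c | PU | SS; P -> cP | ec; U -> c | SW | USW; W -> cS | ec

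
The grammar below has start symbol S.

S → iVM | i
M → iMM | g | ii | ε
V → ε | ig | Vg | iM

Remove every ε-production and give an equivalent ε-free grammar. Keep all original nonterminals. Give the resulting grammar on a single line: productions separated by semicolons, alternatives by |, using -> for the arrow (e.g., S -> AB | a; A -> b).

Nullable set: {M, V}.
S -> iVM: V, M nullable, giving i | iM | iV | iVM.
Drop M -> ε.
M -> iMM: M, M nullable, giving i | iM | iMM.
Drop V -> ε.
V -> Vg: V nullable, giving Vg | g.
V -> iM: M nullable, giving i | iM.
Unchanged (no nullable symbols): S -> i; M -> g; M -> ii; V -> ig.

S -> i | iM | iV | iVM; M -> g | i | iM | ii | iMM; V -> g | i | Vg | iM | ig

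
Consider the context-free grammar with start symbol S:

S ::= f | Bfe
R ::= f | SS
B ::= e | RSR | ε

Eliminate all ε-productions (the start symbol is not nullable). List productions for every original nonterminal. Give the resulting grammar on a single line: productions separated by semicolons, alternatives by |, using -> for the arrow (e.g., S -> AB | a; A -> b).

Nullable set: {B}.
S -> Bfe: B nullable, giving Bfe | fe.
Drop B -> ε.
Unchanged (no nullable symbols): S -> f; B -> RSR; B -> e; R -> SS; R -> f.

S -> f | fe | Bfe; B -> e | RSR; R -> f | SS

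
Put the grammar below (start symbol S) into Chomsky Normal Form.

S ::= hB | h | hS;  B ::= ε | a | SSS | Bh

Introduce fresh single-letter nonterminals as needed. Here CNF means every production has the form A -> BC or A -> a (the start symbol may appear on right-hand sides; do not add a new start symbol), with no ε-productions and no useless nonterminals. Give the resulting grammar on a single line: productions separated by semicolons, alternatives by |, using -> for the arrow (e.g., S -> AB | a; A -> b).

S -> h | AB | AS; A -> h; B -> a | h | BA | SC; C -> SS

Nullable: {B}; after ε-elimination: S -> h | hB | hS; B -> a | h | Bh | SSS.
No unit productions to eliminate.
TERM: introduce A -> h and substitute in every rule of length ≥2.
BIN: B -> SSS becomes B -> SC, C -> SS.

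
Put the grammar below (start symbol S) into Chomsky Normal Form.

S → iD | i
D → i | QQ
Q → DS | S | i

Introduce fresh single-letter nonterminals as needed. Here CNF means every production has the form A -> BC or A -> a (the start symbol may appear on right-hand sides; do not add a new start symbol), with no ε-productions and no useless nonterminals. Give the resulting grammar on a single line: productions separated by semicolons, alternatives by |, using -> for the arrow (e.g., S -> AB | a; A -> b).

S -> i | AD; A -> i; D -> i | QQ; Q -> i | AD | DS

No ε-productions.
After unit-elimination: S -> i | iD; D -> i | QQ; Q -> i | DS | iD.
TERM: introduce A -> i and substitute in every rule of length ≥2.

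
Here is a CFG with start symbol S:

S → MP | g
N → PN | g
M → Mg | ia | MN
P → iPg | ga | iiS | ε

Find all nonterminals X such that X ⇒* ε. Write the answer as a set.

Directly nullable (have an ε-rule): {P}.
Not nullable: M, N, S — each has a terminal in every rule's right-hand side or depends on a non-nullable symbol.

{P}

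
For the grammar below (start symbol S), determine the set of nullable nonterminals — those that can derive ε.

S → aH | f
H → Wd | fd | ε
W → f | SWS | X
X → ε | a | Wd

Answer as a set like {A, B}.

{H, W, X}

Directly nullable (have an ε-rule): {H, X}.
W is nullable via W -> X (every symbol on the right is already known nullable).
Not nullable: S — each has a terminal in every rule's right-hand side or depends on a non-nullable symbol.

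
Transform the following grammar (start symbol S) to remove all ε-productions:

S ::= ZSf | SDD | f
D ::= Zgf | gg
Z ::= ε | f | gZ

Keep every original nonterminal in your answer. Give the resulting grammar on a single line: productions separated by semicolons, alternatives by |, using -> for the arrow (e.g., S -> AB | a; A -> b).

S -> f | Sf | SDD | ZSf; D -> gf | gg | Zgf; Z -> f | g | gZ

Nullable set: {Z}.
S -> ZSf: Z nullable, giving Sf | ZSf.
D -> Zgf: Z nullable, giving Zgf | gf.
Drop Z -> ε.
Z -> gZ: Z nullable, giving g | gZ.
Unchanged (no nullable symbols): S -> SDD; S -> f; D -> gg; Z -> f.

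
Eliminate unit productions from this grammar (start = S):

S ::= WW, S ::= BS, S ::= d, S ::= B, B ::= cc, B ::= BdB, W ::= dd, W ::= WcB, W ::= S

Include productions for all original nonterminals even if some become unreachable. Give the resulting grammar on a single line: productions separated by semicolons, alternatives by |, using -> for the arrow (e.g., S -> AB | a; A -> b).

Unit productions: S->B, W->S.
Unit pairs (A ⇒* B via units): (S,B), (W,B), (W,S).
S: inherits non-unit rules of {B, S} → BS | BdB | WW | cc | d.
B: inherits non-unit rules of {B} → BdB | cc.
W: inherits non-unit rules of {B, S, W} → BS | BdB | WW | WcB | cc | d | dd.

S -> d | BS | WW | cc | BdB; B -> cc | BdB; W -> d | BS | WW | cc | dd | BdB | WcB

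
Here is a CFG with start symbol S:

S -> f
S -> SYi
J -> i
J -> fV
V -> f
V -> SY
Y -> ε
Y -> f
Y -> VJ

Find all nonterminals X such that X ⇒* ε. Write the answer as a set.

Directly nullable (have an ε-rule): {Y}.
Not nullable: J, S, V — each has a terminal in every rule's right-hand side or depends on a non-nullable symbol.

{Y}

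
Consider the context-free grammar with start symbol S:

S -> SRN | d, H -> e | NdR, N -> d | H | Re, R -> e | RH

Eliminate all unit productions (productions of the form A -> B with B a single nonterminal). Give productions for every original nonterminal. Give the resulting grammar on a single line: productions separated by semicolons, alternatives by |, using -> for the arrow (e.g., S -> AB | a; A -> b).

Unit productions: N->H.
Unit pairs (A ⇒* B via units): (N,H).
S: inherits non-unit rules of {S} → SRN | d.
H: inherits non-unit rules of {H} → NdR | e.
N: inherits non-unit rules of {H, N} → NdR | Re | d | e.
R: inherits non-unit rules of {R} → RH | e.

S -> d | SRN; H -> e | NdR; N -> d | e | Re | NdR; R -> e | RH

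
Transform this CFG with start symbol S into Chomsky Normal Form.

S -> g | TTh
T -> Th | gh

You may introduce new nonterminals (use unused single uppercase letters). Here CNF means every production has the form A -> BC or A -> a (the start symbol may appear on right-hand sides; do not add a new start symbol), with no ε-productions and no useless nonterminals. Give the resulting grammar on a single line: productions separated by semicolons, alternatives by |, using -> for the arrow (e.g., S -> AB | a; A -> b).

No ε-productions.
No unit productions to eliminate.
TERM: introduce B -> g, A -> h and substitute in every rule of length ≥2.
BIN: S -> TTA becomes S -> TC, C -> TA.

S -> g | TC; A -> h; B -> g; C -> TA; T -> BA | TA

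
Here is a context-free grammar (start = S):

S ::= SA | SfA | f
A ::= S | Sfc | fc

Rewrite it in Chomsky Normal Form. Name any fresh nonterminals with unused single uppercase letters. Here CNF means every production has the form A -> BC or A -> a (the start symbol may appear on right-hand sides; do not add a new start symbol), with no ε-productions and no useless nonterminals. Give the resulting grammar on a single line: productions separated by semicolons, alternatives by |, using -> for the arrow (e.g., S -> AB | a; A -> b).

S -> f | SA | SF; A -> f | BC | SA | SD | SE; B -> f; C -> c; D -> BA; E -> BC; F -> BA

No ε-productions.
After unit-elimination: S -> f | SA | SfA; A -> f | SA | fc | SfA | Sfc.
TERM: introduce C -> c, B -> f and substitute in every rule of length ≥2.
BIN: A -> SBA becomes A -> SD, D -> BA; A -> SBC becomes A -> SE, E -> BC; S -> SBA becomes S -> SF, F -> BA.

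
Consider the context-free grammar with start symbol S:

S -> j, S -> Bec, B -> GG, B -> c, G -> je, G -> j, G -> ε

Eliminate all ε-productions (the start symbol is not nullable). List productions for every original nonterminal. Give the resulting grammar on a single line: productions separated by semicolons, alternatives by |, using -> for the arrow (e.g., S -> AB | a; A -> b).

S -> j | ec | Bec; B -> G | c | GG; G -> j | je

Nullable set: {B, G}.
S -> Bec: B nullable, giving Bec | ec.
B -> GG: G, G nullable, giving G | GG.
Drop G -> ε.
Unchanged (no nullable symbols): S -> j; B -> c; G -> j; G -> je.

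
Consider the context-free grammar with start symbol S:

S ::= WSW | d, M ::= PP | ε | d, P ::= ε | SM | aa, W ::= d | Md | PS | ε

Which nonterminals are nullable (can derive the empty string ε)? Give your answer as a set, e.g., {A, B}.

Directly nullable (have an ε-rule): {M, P, W}.
Not nullable: S — each has a terminal in every rule's right-hand side or depends on a non-nullable symbol.

{M, P, W}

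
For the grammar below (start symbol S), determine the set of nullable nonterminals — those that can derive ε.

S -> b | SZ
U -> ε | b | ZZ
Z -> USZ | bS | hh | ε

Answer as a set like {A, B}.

{U, Z}

Directly nullable (have an ε-rule): {U, Z}.
Not nullable: S — each has a terminal in every rule's right-hand side or depends on a non-nullable symbol.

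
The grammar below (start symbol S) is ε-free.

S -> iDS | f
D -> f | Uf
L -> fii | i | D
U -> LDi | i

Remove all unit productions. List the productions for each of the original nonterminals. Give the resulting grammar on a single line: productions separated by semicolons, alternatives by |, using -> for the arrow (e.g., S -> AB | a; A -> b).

S -> f | iDS; D -> f | Uf; L -> f | i | Uf | fii; U -> i | LDi

Unit productions: L->D.
Unit pairs (A ⇒* B via units): (L,D).
S: inherits non-unit rules of {S} → f | iDS.
D: inherits non-unit rules of {D} → Uf | f.
L: inherits non-unit rules of {D, L} → Uf | f | fii | i.
U: inherits non-unit rules of {U} → LDi | i.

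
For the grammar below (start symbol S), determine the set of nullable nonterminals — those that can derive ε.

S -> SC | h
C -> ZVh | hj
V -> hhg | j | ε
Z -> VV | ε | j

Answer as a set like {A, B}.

{V, Z}

Directly nullable (have an ε-rule): {V, Z}.
Not nullable: C, S — each has a terminal in every rule's right-hand side or depends on a non-nullable symbol.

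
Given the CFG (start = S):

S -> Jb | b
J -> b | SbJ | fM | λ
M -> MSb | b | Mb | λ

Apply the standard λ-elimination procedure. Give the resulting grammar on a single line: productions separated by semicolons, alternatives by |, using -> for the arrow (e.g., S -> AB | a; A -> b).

Nullable set: {J, M}.
S -> Jb: J nullable, giving Jb | b.
Drop J -> λ.
J -> SbJ: J nullable, giving Sb | SbJ.
J -> fM: M nullable, giving f | fM.
Drop M -> λ.
M -> MSb: M nullable, giving MSb | Sb.
M -> Mb: M nullable, giving Mb | b.
Unchanged (no nullable symbols): S -> b; J -> b; M -> b.

S -> b | Jb; J -> b | f | Sb | fM | SbJ; M -> b | Mb | Sb | MSb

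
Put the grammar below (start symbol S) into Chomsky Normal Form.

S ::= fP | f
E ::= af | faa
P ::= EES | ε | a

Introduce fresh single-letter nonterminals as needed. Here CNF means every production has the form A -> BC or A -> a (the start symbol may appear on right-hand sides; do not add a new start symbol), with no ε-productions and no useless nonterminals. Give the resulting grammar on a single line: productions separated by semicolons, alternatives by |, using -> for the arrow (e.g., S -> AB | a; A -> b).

S -> f | BP; A -> a; B -> f; C -> AA; D -> ES; E -> AB | BC; P -> a | ED

Nullable: {P}; after ε-elimination: S -> f | fP; E -> af | faa; P -> a | EES.
No unit productions to eliminate.
TERM: introduce A -> a, B -> f and substitute in every rule of length ≥2.
BIN: E -> BAA becomes E -> BC, C -> AA; P -> EES becomes P -> ED, D -> ES.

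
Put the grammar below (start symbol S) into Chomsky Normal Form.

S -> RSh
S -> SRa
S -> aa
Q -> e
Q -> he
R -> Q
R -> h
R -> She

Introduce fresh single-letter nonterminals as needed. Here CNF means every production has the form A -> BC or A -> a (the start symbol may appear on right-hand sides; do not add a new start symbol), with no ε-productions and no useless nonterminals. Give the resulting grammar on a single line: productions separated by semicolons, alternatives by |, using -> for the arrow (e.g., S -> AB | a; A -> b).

No ε-productions.
After unit-elimination: S -> aa | RSh | SRa; Q -> e | he; R -> e | h | he | She.
TERM: introduce C -> a, B -> e, A -> h and substitute in every rule of length ≥2.
BIN: R -> SAB becomes R -> SD, D -> AB; S -> RSA becomes S -> RE, E -> SA; S -> SRC becomes S -> SF, F -> RC.
Drop unreachable/unproductive: Q.

S -> CC | RE | SF; A -> h; B -> e; C -> a; D -> AB; E -> SA; F -> RC; R -> e | h | AB | SD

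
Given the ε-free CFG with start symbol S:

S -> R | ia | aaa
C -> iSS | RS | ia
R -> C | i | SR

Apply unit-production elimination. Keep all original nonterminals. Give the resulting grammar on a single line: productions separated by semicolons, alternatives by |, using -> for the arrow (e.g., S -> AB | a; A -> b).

S -> i | RS | SR | ia | aaa | iSS; C -> RS | ia | iSS; R -> i | RS | SR | ia | iSS

Unit productions: R->C, S->R.
Unit pairs (A ⇒* B via units): (R,C), (S,C), (S,R).
S: inherits non-unit rules of {C, R, S} → RS | SR | aaa | i | iSS | ia.
C: inherits non-unit rules of {C} → RS | iSS | ia.
R: inherits non-unit rules of {C, R} → RS | SR | i | iSS | ia.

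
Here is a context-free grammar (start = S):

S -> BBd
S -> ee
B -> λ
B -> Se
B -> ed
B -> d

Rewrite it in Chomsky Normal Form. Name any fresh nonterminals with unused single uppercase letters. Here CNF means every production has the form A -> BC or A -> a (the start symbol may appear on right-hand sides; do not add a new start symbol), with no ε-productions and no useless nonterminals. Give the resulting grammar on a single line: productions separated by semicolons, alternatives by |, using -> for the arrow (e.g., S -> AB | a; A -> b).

S -> d | AA | BC | BD; A -> e; B -> d | AC | SA; C -> d; D -> BC

Nullable: {B}; after ε-elimination: S -> d | Bd | ee | BBd; B -> d | Se | ed.
No unit productions to eliminate.
TERM: introduce C -> d, A -> e and substitute in every rule of length ≥2.
BIN: S -> BBC becomes S -> BD, D -> BC.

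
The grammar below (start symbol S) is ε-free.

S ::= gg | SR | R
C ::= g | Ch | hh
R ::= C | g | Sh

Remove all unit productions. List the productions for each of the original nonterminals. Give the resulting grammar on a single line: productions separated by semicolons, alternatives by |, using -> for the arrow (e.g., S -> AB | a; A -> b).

Unit productions: R->C, S->R.
Unit pairs (A ⇒* B via units): (R,C), (S,C), (S,R).
S: inherits non-unit rules of {C, R, S} → Ch | SR | Sh | g | gg | hh.
C: inherits non-unit rules of {C} → Ch | g | hh.
R: inherits non-unit rules of {C, R} → Ch | Sh | g | hh.

S -> g | Ch | SR | Sh | gg | hh; C -> g | Ch | hh; R -> g | Ch | Sh | hh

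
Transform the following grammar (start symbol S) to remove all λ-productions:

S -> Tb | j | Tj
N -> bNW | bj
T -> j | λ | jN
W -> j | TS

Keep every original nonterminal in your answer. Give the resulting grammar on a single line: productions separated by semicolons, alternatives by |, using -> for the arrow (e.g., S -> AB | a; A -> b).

S -> b | j | Tb | Tj; N -> bj | bNW; T -> j | jN; W -> S | j | TS

Nullable set: {T}.
S -> Tb: T nullable, giving Tb | b.
S -> Tj: T nullable, giving Tj | j.
Drop T -> λ.
W -> TS: T nullable, giving S | TS.
Unchanged (no nullable symbols): S -> j; N -> bNW; N -> bj; T -> j; T -> jN; W -> j.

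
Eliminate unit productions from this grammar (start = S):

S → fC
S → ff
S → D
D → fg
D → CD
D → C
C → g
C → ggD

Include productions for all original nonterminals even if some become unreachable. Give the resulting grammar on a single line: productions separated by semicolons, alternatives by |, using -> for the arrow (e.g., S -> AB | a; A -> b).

S -> g | CD | fC | ff | fg | ggD; C -> g | ggD; D -> g | CD | fg | ggD

Unit productions: D->C, S->D.
Unit pairs (A ⇒* B via units): (D,C), (S,C), (S,D).
S: inherits non-unit rules of {C, D, S} → CD | fC | ff | fg | g | ggD.
C: inherits non-unit rules of {C} → g | ggD.
D: inherits non-unit rules of {C, D} → CD | fg | g | ggD.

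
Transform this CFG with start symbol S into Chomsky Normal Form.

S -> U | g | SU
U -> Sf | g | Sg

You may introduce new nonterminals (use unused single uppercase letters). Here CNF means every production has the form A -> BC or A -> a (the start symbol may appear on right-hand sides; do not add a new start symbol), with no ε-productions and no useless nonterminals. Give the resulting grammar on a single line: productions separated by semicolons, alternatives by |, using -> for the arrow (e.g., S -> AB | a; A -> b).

No ε-productions.
After unit-elimination: S -> g | SU | Sf | Sg; U -> g | Sf | Sg.
TERM: introduce A -> f, B -> g and substitute in every rule of length ≥2.

S -> g | SA | SB | SU; A -> f; B -> g; U -> g | SA | SB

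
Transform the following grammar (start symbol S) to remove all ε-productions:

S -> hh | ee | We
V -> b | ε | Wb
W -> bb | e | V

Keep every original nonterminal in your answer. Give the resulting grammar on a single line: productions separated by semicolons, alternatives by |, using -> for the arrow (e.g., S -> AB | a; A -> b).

Nullable set: {V, W}.
S -> We: W nullable, giving We | e.
Drop V -> ε.
V -> Wb: W nullable, giving Wb | b.
W -> V: V nullable, giving V.
Unchanged (no nullable symbols): S -> ee; S -> hh; V -> b; W -> bb; W -> e.

S -> e | We | ee | hh; V -> b | Wb; W -> V | e | bb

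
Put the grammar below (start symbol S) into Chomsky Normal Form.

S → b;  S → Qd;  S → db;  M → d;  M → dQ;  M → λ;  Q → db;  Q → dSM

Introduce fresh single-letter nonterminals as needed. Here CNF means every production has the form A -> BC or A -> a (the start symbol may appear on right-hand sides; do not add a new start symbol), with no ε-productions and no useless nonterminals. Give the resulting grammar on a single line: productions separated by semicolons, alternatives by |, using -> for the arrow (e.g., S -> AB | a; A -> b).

Nullable: {M}; after ε-elimination: S -> b | Qd | db; M -> d | dQ; Q -> dS | db | dSM.
No unit productions to eliminate.
TERM: introduce B -> b, A -> d and substitute in every rule of length ≥2.
BIN: Q -> ASM becomes Q -> AC, C -> SM.

S -> b | AB | QA; A -> d; B -> b; C -> SM; M -> d | AQ; Q -> AB | AC | AS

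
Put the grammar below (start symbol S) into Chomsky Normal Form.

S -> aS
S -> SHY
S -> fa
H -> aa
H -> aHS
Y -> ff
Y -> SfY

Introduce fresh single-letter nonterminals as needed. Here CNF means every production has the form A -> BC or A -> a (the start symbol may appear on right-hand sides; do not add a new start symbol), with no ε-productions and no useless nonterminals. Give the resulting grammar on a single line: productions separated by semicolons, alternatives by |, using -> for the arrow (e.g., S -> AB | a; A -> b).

S -> AS | BA | SD; A -> a; B -> f; C -> HS; D -> HY; E -> BY; H -> AA | AC; Y -> BB | SE

No ε-productions.
No unit productions to eliminate.
TERM: introduce A -> a, B -> f and substitute in every rule of length ≥2.
BIN: H -> AHS becomes H -> AC, C -> HS; S -> SHY becomes S -> SD, D -> HY; Y -> SBY becomes Y -> SE, E -> BY.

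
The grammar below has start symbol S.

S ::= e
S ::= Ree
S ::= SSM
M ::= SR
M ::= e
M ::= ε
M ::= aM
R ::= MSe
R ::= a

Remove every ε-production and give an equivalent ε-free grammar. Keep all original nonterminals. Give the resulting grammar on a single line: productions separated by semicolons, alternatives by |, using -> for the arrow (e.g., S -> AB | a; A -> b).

Nullable set: {M}.
S -> SSM: M nullable, giving SS | SSM.
Drop M -> ε.
M -> aM: M nullable, giving a | aM.
R -> MSe: M nullable, giving MSe | Se.
Unchanged (no nullable symbols): S -> Ree; S -> e; M -> SR; M -> e; R -> a.

S -> e | SS | Ree | SSM; M -> a | e | SR | aM; R -> a | Se | MSe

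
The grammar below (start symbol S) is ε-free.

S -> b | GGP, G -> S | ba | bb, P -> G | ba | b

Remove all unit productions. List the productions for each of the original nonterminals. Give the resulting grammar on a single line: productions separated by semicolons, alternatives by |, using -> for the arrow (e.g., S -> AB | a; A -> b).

Unit productions: G->S, P->G.
Unit pairs (A ⇒* B via units): (G,S), (P,G), (P,S).
S: inherits non-unit rules of {S} → GGP | b.
G: inherits non-unit rules of {G, S} → GGP | b | ba | bb.
P: inherits non-unit rules of {G, P, S} → GGP | b | ba | bb.

S -> b | GGP; G -> b | ba | bb | GGP; P -> b | ba | bb | GGP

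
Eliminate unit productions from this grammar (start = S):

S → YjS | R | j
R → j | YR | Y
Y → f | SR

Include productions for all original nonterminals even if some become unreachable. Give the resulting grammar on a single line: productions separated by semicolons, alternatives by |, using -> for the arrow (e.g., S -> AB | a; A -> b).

Unit productions: R->Y, S->R.
Unit pairs (A ⇒* B via units): (R,Y), (S,R), (S,Y).
S: inherits non-unit rules of {R, S, Y} → SR | YR | YjS | f | j.
R: inherits non-unit rules of {R, Y} → SR | YR | f | j.
Y: inherits non-unit rules of {Y} → SR | f.

S -> f | j | SR | YR | YjS; R -> f | j | SR | YR; Y -> f | SR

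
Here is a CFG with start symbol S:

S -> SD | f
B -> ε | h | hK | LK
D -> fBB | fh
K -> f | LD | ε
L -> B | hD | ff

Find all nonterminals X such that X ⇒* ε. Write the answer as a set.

Directly nullable (have an ε-rule): {B, K}.
L is nullable via L -> B (every symbol on the right is already known nullable).
Not nullable: D, S — each has a terminal in every rule's right-hand side or depends on a non-nullable symbol.

{B, K, L}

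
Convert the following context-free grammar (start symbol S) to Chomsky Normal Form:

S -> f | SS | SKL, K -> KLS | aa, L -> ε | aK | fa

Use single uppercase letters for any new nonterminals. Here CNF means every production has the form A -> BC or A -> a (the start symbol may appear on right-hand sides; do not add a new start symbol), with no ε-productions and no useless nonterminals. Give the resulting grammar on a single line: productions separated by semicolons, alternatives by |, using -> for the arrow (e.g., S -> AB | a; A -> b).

S -> f | SD | SK | SS; A -> a; B -> f; C -> LS; D -> KL; K -> AA | KC | KS; L -> AK | BA

Nullable: {L}; after ε-elimination: S -> f | SK | SS | SKL; K -> KS | aa | KLS; L -> aK | fa.
No unit productions to eliminate.
TERM: introduce A -> a, B -> f and substitute in every rule of length ≥2.
BIN: K -> KLS becomes K -> KC, C -> LS; S -> SKL becomes S -> SD, D -> KL.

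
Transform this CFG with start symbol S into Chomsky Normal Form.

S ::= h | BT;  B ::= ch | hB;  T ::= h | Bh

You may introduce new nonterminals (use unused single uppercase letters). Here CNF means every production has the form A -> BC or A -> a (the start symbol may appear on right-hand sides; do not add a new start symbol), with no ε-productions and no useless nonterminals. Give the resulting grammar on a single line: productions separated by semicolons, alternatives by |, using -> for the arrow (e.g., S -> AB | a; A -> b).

No ε-productions.
No unit productions to eliminate.
TERM: introduce A -> c, C -> h and substitute in every rule of length ≥2.

S -> h | BT; A -> c; B -> AC | CB; C -> h; T -> h | BC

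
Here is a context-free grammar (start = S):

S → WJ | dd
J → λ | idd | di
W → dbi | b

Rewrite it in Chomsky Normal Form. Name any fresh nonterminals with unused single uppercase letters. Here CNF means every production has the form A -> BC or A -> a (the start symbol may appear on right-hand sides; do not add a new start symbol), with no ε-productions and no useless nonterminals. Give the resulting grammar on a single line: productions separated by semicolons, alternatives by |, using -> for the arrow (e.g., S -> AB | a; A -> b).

Nullable: {J}; after ε-elimination: S -> W | WJ | dd; J -> di | idd; W -> b | dbi.
After unit-elimination: S -> b | WJ | dd | dbi; J -> di | idd; W -> b | dbi.
TERM: introduce C -> b, A -> d, B -> i and substitute in every rule of length ≥2.
BIN: J -> BAA becomes J -> BD, D -> AA; S -> ACB becomes S -> AE, E -> CB; W -> ACB becomes W -> AF, F -> CB.

S -> b | AA | AE | WJ; A -> d; B -> i; C -> b; D -> AA; E -> CB; F -> CB; J -> AB | BD; W -> b | AF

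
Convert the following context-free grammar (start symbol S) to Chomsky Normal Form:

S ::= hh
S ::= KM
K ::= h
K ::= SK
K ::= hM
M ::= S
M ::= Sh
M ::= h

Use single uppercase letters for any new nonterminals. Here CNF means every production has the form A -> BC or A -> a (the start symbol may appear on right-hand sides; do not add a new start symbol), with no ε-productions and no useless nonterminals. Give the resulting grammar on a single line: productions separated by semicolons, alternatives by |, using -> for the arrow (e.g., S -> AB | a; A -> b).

No ε-productions.
After unit-elimination: S -> KM | hh; K -> h | SK | hM; M -> h | KM | Sh | hh.
TERM: introduce A -> h and substitute in every rule of length ≥2.

S -> AA | KM; A -> h; K -> h | AM | SK; M -> h | AA | KM | SA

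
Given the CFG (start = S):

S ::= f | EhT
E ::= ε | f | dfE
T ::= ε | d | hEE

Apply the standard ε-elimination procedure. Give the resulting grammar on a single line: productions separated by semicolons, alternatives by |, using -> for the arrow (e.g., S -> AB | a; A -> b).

Nullable set: {E, T}.
S -> EhT: E, T nullable, giving Eh | EhT | h | hT.
Drop E -> ε.
E -> dfE: E nullable, giving df | dfE.
Drop T -> ε.
T -> hEE: E, E nullable, giving h | hE | hEE.
Unchanged (no nullable symbols): S -> f; E -> f; T -> d.

S -> f | h | Eh | hT | EhT; E -> f | df | dfE; T -> d | h | hE | hEE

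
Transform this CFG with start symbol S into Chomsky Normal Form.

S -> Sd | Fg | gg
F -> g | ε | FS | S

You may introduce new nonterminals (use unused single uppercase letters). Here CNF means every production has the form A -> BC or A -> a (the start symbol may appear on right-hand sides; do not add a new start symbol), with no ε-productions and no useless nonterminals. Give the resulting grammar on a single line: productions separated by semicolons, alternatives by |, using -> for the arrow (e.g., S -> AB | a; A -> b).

Nullable: {F}; after ε-elimination: S -> g | Fg | Sd | gg; F -> S | g | FS.
After unit-elimination: S -> g | Fg | Sd | gg; F -> g | FS | Fg | Sd | gg.
TERM: introduce B -> d, A -> g and substitute in every rule of length ≥2.

S -> g | AA | FA | SB; A -> g; B -> d; F -> g | AA | FA | FS | SB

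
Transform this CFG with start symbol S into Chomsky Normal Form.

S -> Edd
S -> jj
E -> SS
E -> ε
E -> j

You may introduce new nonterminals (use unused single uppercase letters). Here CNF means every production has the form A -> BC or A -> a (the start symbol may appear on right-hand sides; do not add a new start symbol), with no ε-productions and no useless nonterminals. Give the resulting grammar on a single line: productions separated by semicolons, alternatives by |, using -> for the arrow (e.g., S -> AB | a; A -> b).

S -> AA | BB | EC; A -> d; B -> j; C -> AA; E -> j | SS

Nullable: {E}; after ε-elimination: S -> dd | jj | Edd; E -> j | SS.
No unit productions to eliminate.
TERM: introduce A -> d, B -> j and substitute in every rule of length ≥2.
BIN: S -> EAA becomes S -> EC, C -> AA.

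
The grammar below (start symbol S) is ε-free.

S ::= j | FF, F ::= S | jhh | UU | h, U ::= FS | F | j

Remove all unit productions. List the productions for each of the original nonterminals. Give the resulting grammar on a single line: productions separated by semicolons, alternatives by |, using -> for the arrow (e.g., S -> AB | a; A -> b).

S -> j | FF; F -> h | j | FF | UU | jhh; U -> h | j | FF | FS | UU | jhh

Unit productions: F->S, U->F.
Unit pairs (A ⇒* B via units): (F,S), (U,F), (U,S).
S: inherits non-unit rules of {S} → FF | j.
F: inherits non-unit rules of {F, S} → FF | UU | h | j | jhh.
U: inherits non-unit rules of {F, S, U} → FF | FS | UU | h | j | jhh.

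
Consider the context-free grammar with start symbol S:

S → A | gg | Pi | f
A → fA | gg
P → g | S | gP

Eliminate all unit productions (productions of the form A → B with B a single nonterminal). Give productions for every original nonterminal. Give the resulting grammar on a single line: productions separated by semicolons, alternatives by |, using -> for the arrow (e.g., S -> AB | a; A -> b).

Unit productions: P->S, S->A.
Unit pairs (A ⇒* B via units): (P,A), (P,S), (S,A).
S: inherits non-unit rules of {A, S} → Pi | f | fA | gg.
A: inherits non-unit rules of {A} → fA | gg.
P: inherits non-unit rules of {A, P, S} → Pi | f | fA | g | gP | gg.

S -> f | Pi | fA | gg; A -> fA | gg; P -> f | g | Pi | fA | gP | gg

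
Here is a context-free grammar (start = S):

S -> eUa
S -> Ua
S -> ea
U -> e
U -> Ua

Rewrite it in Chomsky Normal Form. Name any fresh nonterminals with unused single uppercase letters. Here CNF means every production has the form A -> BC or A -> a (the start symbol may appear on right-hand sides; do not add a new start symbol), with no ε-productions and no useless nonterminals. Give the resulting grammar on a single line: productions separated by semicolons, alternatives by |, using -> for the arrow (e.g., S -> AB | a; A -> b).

No ε-productions.
No unit productions to eliminate.
TERM: introduce A -> a, B -> e and substitute in every rule of length ≥2.
BIN: S -> BUA becomes S -> BC, C -> UA.

S -> BA | BC | UA; A -> a; B -> e; C -> UA; U -> e | UA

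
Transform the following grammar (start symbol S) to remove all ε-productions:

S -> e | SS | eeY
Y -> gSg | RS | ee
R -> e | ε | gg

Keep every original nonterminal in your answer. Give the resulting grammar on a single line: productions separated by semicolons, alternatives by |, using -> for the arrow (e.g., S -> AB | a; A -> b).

S -> e | SS | eeY; R -> e | gg; Y -> S | RS | ee | gSg

Nullable set: {R}.
Drop R -> ε.
Y -> RS: R nullable, giving RS | S.
Unchanged (no nullable symbols): S -> SS; S -> e; S -> eeY; R -> e; R -> gg; Y -> ee; Y -> gSg.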